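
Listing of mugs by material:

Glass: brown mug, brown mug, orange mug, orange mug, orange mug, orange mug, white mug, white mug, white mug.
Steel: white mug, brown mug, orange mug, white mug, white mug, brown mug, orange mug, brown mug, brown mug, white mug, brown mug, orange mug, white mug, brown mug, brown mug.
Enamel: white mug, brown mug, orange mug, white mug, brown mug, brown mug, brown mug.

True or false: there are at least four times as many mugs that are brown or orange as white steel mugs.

mugs that are brown or orange: 21.
white steel mugs: 5.
The claim requires 21 ≥ 4 × 5 = 20, which holds.

True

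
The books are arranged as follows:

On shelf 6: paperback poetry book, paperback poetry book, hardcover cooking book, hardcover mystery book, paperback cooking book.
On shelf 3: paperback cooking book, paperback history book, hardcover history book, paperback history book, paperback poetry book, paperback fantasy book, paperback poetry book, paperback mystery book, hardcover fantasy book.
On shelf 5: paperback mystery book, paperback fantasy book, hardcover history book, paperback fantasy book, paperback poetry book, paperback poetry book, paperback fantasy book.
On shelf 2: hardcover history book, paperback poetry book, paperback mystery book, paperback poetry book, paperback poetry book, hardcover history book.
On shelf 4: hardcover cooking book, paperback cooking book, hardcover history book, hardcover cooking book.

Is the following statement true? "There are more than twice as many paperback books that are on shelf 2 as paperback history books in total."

|paperback books on shelf 2| = 4.
|paperback history books| = 2.
The claim requires 4 > 2 × 2 = 4, which does not hold.

False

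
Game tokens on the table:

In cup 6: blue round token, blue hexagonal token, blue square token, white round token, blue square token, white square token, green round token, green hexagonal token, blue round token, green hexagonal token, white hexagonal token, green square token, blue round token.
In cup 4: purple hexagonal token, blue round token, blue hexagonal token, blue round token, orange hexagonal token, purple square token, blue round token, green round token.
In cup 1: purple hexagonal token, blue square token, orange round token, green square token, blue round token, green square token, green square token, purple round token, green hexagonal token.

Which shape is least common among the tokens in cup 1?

hexagonal

Counts by shape (restricted to tokens in cup 1): square 4, round 3, hexagonal 2.
The minimum is 2, held uniquely by hexagonal.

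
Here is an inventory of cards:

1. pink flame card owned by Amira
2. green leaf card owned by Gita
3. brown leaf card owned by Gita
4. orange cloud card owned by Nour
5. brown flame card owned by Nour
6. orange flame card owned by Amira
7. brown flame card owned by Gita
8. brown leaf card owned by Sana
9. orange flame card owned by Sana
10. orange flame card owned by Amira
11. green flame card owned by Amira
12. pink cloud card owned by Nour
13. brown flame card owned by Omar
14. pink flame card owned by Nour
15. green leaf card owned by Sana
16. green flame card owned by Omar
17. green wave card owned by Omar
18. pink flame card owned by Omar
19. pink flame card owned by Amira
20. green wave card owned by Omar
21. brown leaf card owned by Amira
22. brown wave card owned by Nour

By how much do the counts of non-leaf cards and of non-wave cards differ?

2

non-leaf cards: 17. non-wave cards: 19.
|17 − 19| = 19 − 17 = 2.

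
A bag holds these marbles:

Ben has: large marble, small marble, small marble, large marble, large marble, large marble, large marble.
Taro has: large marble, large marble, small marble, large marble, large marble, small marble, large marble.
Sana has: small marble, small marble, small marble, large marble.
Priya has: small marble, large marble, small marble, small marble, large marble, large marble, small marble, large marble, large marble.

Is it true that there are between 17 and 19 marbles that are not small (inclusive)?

False

There are 16 marbles that are not small.
The claim requires 17 ≤ 16 ≤ 19, which does not hold.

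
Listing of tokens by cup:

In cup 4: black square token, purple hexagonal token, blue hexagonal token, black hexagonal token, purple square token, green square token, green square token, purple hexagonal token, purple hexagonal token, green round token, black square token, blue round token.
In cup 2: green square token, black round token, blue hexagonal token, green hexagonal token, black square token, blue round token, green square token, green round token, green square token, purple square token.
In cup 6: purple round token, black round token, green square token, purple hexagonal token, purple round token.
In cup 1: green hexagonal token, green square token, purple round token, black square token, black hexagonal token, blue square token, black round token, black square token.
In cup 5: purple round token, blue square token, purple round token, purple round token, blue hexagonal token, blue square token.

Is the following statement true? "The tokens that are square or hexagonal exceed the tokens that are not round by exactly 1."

tokens that are square or hexagonal: 28.
tokens that are not round: 28.
The claim requires 28 − 28 (= 0) to equal 1, which does not hold.

False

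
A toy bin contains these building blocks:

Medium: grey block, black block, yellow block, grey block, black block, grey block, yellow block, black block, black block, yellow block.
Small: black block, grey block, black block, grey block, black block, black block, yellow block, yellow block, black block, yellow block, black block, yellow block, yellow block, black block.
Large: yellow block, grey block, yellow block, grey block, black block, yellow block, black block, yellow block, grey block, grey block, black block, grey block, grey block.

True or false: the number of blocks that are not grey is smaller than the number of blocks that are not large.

False

|blocks that are not grey| = 26.
|blocks that are not large| = 24.
The claim requires 26 < 24, which does not hold.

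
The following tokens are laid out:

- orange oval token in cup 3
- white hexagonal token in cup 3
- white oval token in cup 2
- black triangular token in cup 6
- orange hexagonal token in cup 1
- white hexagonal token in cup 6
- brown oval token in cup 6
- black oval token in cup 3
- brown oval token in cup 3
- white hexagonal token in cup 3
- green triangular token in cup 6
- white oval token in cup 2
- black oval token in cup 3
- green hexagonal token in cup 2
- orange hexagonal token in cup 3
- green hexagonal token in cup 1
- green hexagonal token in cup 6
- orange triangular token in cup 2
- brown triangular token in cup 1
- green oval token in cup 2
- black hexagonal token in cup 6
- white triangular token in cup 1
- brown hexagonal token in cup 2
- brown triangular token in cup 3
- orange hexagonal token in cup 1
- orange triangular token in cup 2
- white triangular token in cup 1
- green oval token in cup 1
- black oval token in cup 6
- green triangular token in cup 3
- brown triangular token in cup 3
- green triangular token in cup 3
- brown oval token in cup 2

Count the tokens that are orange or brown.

13

brown: 7; orange: 6; together 7 + 6 = 13.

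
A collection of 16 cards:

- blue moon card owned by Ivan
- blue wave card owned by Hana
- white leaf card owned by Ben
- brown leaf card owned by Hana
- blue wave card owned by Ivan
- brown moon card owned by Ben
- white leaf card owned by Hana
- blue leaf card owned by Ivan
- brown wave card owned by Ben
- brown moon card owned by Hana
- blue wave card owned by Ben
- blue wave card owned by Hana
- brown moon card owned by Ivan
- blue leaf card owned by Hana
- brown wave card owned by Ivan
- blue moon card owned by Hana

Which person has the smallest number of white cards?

Counts by player (restricted to white cards): Hana→1, Ben→1, Ivan→0.
The minimum is 0, held uniquely by Ivan.

Ivan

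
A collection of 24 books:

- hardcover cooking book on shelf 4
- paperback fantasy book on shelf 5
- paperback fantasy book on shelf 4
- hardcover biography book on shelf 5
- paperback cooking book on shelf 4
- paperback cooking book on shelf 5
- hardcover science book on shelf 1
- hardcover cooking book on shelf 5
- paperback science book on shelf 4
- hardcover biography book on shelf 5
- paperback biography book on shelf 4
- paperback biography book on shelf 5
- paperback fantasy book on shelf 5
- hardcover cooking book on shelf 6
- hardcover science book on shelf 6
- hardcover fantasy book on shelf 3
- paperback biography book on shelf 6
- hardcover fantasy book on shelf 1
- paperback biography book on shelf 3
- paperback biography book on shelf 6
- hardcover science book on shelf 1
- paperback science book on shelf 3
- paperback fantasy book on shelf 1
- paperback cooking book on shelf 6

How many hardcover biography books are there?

2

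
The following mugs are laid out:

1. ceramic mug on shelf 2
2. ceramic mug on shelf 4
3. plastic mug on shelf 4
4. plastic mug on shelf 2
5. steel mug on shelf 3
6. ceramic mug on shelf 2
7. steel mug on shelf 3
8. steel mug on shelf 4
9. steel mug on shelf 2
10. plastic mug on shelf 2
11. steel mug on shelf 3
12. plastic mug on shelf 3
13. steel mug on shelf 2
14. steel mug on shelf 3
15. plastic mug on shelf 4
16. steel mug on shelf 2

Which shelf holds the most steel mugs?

Counts by shelf (restricted to steel mugs): shelf 3→4, shelf 2→3, shelf 4→1.
The maximum is 4, held uniquely by shelf 3.

shelf 3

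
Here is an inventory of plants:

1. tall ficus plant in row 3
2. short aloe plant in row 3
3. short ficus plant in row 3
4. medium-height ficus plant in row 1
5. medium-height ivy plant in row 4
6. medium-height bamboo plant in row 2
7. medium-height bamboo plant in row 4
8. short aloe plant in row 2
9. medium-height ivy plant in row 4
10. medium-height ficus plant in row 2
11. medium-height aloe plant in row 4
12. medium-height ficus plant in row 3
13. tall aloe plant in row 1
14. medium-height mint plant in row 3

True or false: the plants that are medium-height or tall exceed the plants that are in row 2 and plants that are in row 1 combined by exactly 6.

True

plants that are medium-height or tall: 11.
plants in row 2: 3; plants in row 1: 2; combined: 3 + 2 = 5.
The claim requires 11 − 5 (= 6) to equal 6, which holds.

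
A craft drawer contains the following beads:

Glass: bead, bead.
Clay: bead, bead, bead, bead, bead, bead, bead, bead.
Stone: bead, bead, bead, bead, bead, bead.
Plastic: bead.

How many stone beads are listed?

6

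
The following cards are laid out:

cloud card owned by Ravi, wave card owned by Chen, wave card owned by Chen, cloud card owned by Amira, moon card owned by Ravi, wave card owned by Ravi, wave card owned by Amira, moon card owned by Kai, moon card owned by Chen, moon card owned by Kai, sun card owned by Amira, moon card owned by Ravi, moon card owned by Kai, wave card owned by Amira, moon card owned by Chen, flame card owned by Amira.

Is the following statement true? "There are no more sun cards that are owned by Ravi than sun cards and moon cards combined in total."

|sun cards owned by Ravi| = 0.
sun cards: 1; moon cards: 7; combined: 1 + 7 = 8.
The claim requires 0 ≤ 8, which holds.

True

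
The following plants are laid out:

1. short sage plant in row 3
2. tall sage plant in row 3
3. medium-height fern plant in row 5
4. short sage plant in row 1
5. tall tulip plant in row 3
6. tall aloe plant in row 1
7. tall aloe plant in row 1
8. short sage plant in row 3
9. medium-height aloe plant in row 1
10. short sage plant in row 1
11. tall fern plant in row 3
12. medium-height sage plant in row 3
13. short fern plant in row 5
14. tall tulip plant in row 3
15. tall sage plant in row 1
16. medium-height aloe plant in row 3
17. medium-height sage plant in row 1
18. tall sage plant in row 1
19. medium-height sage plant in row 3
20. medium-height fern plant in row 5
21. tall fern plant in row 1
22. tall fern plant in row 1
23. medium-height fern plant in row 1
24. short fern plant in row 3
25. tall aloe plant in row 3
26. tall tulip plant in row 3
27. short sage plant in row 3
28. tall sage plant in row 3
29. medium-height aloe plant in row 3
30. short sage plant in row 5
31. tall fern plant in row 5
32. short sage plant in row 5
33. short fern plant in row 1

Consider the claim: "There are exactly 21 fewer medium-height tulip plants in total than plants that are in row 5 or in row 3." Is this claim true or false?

True

|medium-height tulip plants| = 0.
|plants in row 5 or in row 3| = 21.
The claim requires 21 − 0 (= 21) to equal 21, which holds.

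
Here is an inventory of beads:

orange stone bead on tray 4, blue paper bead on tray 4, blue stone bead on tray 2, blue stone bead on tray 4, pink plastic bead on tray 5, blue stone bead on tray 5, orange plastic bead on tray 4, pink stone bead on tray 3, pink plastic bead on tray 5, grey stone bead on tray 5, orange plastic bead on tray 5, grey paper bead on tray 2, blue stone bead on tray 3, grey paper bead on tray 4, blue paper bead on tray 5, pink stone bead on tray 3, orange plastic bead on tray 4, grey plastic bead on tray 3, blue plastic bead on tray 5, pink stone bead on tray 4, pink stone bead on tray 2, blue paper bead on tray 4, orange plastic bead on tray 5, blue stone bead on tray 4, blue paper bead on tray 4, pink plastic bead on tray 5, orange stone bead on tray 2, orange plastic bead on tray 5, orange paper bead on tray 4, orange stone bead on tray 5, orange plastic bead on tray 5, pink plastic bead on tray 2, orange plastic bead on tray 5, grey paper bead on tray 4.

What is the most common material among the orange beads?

Counts by material (restricted to orange beads): plastic 7, stone 3, paper 1.
The maximum is 7, held uniquely by plastic.

plastic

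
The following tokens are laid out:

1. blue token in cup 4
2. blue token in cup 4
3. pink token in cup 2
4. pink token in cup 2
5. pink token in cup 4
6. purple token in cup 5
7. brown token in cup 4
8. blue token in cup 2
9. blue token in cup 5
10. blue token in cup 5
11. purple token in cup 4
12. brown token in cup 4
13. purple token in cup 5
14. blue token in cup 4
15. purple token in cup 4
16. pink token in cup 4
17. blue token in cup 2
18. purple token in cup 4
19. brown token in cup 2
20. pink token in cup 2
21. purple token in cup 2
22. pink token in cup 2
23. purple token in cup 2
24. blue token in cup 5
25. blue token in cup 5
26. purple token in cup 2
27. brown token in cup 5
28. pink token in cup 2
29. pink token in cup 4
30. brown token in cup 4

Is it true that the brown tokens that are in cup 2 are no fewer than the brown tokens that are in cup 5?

True

There is 1 brown token in cup 2.
There is 1 brown token in cup 5.
The claim requires 1 ≥ 1, which holds.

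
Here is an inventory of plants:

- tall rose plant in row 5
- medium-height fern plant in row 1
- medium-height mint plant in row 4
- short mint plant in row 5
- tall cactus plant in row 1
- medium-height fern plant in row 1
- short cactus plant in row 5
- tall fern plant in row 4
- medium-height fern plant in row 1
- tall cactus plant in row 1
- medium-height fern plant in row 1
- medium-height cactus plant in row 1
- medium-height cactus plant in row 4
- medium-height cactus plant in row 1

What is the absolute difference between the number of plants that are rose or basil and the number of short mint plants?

plants that are rose or basil: 1. short mint plants: 1.
|1 − 1| = 1 − 1 = 0.

0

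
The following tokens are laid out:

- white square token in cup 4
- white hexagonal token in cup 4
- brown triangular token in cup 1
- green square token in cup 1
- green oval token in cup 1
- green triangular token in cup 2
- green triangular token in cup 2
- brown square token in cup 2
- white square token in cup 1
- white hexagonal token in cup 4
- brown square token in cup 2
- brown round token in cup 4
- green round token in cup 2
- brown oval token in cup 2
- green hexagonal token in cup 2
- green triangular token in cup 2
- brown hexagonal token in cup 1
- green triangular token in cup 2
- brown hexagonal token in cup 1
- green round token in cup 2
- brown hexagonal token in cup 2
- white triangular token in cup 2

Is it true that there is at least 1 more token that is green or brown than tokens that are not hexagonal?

True

tokens that are green or brown: 17.
tokens that are not hexagonal: 16.
The claim requires 17 − 16 = 1 ≥ 1, which holds.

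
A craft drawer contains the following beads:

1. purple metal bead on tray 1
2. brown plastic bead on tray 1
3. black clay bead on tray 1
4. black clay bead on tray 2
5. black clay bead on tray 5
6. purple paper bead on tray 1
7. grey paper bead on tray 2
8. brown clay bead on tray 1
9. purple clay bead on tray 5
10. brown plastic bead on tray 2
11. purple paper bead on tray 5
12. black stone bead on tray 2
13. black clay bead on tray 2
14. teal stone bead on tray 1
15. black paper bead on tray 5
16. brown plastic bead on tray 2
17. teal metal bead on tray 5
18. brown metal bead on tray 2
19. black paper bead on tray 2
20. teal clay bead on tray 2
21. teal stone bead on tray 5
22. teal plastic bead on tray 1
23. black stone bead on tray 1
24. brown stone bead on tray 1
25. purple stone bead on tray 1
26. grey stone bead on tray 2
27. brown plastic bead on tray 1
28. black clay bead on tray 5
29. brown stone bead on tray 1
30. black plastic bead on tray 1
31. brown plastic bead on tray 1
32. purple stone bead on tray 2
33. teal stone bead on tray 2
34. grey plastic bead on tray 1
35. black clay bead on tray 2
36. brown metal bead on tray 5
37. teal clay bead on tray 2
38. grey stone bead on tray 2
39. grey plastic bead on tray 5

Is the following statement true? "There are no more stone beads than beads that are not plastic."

There are 11 stone beads.
There are 30 beads that are not plastic.
The claim requires 11 ≤ 30, which holds.

True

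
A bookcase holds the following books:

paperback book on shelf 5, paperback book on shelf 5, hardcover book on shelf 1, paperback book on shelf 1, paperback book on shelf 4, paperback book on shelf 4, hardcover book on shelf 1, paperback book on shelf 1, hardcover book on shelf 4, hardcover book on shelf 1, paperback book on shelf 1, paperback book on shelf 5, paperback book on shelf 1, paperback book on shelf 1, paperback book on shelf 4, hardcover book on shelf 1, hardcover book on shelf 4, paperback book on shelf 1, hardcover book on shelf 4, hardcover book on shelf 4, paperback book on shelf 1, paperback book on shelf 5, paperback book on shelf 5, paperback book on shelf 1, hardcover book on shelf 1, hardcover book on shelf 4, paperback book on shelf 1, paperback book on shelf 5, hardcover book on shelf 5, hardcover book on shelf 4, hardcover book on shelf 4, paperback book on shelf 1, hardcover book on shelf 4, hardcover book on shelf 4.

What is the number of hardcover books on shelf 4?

9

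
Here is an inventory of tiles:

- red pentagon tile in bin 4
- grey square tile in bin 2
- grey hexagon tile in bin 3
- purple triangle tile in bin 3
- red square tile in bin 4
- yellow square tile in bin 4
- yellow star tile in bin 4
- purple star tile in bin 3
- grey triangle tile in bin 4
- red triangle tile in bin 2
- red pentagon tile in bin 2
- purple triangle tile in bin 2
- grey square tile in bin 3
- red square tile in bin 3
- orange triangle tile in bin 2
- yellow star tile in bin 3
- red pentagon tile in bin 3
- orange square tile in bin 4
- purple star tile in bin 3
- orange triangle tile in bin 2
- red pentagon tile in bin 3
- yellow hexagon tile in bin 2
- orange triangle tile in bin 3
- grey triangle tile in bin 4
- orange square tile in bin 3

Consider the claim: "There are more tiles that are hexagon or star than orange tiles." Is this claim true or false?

True

tiles that are hexagon or star: 6.
orange tiles: 5.
The claim requires 6 > 5, which holds.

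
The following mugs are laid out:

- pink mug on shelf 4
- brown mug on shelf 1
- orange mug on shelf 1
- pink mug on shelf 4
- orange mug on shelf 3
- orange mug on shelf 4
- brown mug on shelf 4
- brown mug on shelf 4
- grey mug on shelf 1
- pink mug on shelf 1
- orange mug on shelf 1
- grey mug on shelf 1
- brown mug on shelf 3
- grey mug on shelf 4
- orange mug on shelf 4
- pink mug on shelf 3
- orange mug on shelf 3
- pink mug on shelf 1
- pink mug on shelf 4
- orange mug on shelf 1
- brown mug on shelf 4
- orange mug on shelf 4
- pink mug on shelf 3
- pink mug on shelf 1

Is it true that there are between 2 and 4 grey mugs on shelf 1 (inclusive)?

There are 2 grey mugs on shelf 1.
The claim requires 2 ≤ 2 ≤ 4, which holds.

True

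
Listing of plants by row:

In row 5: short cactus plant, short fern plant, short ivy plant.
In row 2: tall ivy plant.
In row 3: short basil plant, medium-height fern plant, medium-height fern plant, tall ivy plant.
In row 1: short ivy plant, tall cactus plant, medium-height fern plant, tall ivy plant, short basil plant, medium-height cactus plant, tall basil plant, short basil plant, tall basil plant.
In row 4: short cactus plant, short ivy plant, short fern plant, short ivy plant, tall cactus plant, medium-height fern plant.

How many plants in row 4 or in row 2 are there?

7

in row 2: 1; in row 4: 6; together 1 + 6 = 7.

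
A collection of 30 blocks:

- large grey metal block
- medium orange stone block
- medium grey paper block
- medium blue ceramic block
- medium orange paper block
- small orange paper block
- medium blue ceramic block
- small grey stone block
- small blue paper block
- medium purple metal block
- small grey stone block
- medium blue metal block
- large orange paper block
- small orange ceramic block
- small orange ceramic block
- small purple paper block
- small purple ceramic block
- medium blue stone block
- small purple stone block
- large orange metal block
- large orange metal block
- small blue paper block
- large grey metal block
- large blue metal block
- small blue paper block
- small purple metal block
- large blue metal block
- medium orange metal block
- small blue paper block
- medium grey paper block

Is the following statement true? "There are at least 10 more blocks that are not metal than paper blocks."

blocks that are not metal: 20.
paper blocks: 10.
The claim requires 20 − 10 = 10 ≥ 10, which holds.

True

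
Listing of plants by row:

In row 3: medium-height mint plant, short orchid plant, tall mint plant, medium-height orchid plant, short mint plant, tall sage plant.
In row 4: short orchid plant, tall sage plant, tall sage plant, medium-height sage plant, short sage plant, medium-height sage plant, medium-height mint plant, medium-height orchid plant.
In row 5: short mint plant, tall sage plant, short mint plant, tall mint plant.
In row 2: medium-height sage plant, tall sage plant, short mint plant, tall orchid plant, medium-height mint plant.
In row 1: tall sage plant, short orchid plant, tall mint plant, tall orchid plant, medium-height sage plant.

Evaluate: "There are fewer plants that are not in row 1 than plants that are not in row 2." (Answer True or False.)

False

|plants that are not in row 1| = 23.
|plants that are not in row 2| = 23.
The claim requires 23 < 23, which does not hold.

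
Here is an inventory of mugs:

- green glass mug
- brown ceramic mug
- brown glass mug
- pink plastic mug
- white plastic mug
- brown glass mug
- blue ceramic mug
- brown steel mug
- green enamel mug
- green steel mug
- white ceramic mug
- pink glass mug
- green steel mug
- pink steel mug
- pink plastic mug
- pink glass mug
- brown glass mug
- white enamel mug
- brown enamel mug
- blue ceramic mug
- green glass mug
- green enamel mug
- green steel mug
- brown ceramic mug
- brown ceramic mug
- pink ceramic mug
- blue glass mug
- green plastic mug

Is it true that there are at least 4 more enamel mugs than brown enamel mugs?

|enamel mugs| = 4.
|brown enamel mugs| = 1.
The claim requires 4 − 1 = 3 ≥ 4, which does not hold.

False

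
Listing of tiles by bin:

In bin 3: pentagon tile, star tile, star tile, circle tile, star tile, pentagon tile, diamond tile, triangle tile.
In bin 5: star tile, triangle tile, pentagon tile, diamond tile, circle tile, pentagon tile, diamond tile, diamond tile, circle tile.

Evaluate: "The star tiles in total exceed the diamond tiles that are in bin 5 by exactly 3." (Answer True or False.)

False

There are 4 star tiles.
There are 3 diamond tiles in bin 5.
The claim requires 4 − 3 (= 1) to equal 3, which does not hold.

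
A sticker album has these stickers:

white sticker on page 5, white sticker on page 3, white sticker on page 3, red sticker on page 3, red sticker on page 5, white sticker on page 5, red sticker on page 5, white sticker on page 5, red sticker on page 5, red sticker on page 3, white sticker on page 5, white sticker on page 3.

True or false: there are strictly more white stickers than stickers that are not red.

There are 7 white stickers.
There are 7 stickers that are not red.
The claim requires 7 > 7, which does not hold.

False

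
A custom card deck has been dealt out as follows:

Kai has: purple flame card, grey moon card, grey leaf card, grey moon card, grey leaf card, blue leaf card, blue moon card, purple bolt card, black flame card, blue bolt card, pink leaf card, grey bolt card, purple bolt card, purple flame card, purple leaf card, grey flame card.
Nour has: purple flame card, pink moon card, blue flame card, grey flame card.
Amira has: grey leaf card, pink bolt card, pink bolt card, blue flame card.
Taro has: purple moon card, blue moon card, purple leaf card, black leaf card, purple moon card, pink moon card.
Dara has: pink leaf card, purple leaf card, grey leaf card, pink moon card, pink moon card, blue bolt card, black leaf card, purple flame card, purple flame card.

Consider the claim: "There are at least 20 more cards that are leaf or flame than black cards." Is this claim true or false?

False

There are 22 cards that are leaf or flame.
There are 3 black cards.
The claim requires 22 − 3 = 19 ≥ 20, which does not hold.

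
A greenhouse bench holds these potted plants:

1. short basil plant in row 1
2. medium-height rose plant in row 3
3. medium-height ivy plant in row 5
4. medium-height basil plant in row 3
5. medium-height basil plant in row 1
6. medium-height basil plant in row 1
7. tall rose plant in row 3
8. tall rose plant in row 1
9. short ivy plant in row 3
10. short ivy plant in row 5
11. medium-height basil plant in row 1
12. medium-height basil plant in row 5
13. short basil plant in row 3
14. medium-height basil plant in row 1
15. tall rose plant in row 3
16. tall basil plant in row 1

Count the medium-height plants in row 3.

2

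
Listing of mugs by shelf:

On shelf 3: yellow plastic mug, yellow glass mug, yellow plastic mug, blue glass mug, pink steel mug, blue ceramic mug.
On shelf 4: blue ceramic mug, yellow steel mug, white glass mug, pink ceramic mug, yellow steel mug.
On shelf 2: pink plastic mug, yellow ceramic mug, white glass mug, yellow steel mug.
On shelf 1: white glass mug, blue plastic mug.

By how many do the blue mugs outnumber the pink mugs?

1

blue mugs: 4.
pink mugs: 3.
4 − 3 = 1.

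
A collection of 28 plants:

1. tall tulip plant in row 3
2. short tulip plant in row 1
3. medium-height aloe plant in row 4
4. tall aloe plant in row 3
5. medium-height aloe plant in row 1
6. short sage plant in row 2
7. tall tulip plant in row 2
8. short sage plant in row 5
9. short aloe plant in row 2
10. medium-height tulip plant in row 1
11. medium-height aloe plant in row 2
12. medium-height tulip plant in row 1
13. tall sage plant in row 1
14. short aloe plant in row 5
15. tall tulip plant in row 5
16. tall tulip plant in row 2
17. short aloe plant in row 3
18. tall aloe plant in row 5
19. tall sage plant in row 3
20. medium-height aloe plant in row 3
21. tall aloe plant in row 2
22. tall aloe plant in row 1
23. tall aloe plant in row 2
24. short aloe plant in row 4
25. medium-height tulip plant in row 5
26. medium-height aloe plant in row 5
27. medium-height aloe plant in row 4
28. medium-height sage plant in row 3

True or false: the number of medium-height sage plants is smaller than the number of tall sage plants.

True

|medium-height sage plants| = 1.
|tall sage plants| = 2.
The claim requires 1 < 2, which holds.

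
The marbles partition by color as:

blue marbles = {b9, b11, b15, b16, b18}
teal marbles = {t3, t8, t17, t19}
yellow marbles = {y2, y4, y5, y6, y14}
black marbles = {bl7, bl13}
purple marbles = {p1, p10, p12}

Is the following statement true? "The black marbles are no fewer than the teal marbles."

False

|black marbles| = 2.
|teal marbles| = 4.
The claim requires 2 ≥ 4, which does not hold.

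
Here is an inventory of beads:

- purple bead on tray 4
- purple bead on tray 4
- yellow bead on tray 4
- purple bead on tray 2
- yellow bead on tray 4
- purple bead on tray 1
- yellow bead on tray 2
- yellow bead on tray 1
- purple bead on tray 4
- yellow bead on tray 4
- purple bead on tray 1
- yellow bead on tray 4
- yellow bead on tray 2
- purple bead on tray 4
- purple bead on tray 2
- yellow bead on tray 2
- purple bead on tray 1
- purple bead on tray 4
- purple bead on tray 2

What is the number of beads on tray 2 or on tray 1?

10

on tray 1: 4; on tray 2: 6; together 4 + 6 = 10.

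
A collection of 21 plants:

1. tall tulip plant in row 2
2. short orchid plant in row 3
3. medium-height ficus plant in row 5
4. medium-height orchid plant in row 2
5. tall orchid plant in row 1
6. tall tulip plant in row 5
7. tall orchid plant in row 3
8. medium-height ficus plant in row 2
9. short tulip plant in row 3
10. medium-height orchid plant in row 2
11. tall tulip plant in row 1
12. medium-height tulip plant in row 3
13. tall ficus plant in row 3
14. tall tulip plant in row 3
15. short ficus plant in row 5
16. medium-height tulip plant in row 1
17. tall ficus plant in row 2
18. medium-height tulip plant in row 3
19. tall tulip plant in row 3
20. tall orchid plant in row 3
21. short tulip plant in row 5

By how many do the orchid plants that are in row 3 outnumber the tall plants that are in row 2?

1

orchid plants in row 3: 3.
tall plants in row 2: 2.
3 − 2 = 1.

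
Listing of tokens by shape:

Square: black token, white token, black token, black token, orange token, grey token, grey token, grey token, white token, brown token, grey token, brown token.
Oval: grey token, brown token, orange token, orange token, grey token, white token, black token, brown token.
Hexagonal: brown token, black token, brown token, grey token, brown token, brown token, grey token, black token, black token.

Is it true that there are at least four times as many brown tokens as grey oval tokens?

True

|brown tokens| = 8.
|grey oval tokens| = 2.
The claim requires 8 ≥ 4 × 2 = 8, which holds.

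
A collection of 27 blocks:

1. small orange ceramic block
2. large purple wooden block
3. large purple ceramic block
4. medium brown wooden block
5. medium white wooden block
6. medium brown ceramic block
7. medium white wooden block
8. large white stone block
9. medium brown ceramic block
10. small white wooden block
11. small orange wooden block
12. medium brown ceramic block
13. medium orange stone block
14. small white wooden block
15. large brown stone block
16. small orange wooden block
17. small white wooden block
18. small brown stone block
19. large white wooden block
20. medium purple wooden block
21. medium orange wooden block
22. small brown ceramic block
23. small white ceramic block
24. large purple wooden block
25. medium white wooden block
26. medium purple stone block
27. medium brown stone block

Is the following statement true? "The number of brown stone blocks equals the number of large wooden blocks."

True

There are 3 brown stone blocks.
There are 3 large wooden blocks.
The claim requires 3 = 3, which holds.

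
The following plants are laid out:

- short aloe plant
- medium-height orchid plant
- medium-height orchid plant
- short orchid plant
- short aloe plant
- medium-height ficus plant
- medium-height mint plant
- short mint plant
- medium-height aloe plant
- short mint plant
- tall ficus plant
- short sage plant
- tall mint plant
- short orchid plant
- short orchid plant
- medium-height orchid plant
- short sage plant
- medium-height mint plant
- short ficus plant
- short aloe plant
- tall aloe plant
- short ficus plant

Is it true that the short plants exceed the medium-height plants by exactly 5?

True

There are 12 short plants.
There are 7 medium-height plants.
The claim requires 12 − 7 (= 5) to equal 5, which holds.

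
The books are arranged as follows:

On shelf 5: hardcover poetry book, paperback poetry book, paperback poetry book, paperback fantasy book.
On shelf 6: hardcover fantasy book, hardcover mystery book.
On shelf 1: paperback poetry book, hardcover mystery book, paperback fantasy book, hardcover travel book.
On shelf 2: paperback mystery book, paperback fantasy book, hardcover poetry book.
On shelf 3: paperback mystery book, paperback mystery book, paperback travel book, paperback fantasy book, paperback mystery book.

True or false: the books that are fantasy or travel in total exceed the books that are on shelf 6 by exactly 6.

|books that are fantasy or travel| = 7.
|books on shelf 6| = 2.
The claim requires 7 − 2 (= 5) to equal 6, which does not hold.

False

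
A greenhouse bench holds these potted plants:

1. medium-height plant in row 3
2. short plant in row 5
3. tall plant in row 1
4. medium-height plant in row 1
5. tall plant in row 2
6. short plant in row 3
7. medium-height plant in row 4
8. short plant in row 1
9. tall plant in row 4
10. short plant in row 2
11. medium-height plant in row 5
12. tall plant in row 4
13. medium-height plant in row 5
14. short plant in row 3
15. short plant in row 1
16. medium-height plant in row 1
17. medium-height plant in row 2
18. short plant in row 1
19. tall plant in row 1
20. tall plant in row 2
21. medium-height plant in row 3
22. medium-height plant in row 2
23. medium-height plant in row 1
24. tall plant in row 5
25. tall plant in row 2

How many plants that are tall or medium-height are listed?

18

medium-height: 10; tall: 8; together 10 + 8 = 18.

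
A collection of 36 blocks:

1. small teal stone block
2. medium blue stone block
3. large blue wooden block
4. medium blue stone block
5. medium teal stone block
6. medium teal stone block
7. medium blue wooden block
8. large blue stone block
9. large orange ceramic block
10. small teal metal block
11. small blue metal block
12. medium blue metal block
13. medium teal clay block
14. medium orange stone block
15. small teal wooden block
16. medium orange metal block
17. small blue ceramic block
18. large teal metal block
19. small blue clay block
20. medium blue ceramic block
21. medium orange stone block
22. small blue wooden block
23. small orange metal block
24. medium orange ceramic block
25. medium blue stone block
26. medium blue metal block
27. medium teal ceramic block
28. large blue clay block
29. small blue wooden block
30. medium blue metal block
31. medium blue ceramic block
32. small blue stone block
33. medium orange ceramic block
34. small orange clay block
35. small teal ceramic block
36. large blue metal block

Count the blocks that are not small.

Total blocks: 36; with the excluded value: 12; remaining 36 − 12 = 24.

24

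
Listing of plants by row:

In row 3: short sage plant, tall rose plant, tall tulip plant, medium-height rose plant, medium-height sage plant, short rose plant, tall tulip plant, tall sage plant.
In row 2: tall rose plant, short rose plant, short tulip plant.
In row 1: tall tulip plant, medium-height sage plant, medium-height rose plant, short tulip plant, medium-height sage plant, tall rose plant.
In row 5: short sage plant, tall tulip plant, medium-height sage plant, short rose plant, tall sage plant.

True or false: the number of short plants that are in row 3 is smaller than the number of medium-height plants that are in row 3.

False

There are 2 short plants in row 3.
There are 2 medium-height plants in row 3.
The claim requires 2 < 2, which does not hold.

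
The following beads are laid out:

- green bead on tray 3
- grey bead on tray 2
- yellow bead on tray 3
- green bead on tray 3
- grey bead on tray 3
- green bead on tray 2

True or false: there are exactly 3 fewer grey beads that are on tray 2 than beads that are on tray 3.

True

|grey beads on tray 2| = 1.
|beads on tray 3| = 4.
The claim requires 4 − 1 (= 3) to equal 3, which holds.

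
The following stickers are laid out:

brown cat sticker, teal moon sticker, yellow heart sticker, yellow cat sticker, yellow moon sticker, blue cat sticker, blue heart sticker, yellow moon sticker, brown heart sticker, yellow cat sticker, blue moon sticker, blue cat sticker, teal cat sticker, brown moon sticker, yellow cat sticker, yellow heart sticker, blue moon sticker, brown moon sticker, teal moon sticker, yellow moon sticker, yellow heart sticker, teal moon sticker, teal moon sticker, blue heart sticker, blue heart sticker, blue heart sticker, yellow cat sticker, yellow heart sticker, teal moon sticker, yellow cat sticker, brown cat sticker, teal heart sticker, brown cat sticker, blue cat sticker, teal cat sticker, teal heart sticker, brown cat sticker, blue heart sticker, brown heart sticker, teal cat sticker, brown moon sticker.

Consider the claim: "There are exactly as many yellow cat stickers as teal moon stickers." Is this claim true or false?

|yellow cat stickers| = 5.
|teal moon stickers| = 5.
The claim requires 5 = 5, which holds.

True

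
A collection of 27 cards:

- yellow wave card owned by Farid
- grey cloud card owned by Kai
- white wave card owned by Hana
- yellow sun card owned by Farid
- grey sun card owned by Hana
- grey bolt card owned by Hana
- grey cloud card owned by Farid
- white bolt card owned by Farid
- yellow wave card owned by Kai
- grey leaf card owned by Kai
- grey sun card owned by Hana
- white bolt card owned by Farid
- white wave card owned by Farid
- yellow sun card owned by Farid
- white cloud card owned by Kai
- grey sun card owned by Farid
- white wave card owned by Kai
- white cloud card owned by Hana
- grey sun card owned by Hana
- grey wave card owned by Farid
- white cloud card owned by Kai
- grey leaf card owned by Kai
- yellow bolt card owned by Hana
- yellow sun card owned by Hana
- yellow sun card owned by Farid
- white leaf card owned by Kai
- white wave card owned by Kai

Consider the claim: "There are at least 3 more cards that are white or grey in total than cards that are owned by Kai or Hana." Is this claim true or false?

True

cards that are white or grey: 20.
cards owned by Kai or Hana: 17.
The claim requires 20 − 17 = 3 ≥ 3, which holds.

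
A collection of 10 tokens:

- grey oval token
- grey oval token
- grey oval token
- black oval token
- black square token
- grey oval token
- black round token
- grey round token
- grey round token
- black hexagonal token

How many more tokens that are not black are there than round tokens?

3

tokens that are not black: 6.
round tokens: 3.
6 − 3 = 3.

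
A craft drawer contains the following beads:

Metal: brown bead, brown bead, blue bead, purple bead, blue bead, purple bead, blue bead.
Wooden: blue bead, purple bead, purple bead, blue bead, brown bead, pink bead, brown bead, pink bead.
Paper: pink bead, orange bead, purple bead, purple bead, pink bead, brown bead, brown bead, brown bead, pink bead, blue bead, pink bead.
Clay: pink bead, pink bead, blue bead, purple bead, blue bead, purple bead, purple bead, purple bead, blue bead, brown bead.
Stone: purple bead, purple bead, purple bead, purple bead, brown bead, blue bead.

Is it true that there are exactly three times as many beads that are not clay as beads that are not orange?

False

beads that are not clay: 32.
beads that are not orange: 41.
The claim requires 32 = 3 × 41 = 123, which does not hold.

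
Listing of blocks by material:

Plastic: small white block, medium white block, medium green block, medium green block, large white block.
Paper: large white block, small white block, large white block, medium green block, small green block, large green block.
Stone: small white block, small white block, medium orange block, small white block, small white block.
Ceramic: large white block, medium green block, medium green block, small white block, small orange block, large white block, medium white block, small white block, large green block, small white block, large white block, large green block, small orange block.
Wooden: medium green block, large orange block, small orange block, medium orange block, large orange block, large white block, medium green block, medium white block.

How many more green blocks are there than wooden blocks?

3

green blocks: 11.
wooden blocks: 8.
11 − 8 = 3.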